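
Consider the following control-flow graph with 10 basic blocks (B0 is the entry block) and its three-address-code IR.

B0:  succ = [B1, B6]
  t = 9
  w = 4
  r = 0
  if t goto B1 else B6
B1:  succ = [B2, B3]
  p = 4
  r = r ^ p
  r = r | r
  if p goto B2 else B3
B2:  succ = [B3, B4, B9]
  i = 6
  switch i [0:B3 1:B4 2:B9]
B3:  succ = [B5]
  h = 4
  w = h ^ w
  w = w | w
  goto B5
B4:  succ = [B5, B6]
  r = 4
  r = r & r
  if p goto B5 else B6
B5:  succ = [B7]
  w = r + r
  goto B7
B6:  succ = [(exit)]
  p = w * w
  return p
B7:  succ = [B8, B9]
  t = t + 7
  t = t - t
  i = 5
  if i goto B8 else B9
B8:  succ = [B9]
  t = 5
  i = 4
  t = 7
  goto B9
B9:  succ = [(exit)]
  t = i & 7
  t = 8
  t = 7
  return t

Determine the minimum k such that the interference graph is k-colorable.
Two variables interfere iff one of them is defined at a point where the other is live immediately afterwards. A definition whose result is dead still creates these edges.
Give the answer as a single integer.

Answer: 5

Working:
Per-block:
  B0: {r,t,w} / ∅
  B1: {p,r} / {r}
  B2: {i} / ∅
  B3: {h,w} / {w}
  B4: {r} / {p}
  B5: {w} / {r}
  B6: {p} / {w}
  B7: {i,t} / {t}
  B8: {i,t} / ∅
  B9: {t} / {i}

Backward fixpoint:
  B0 li=∅ lo={r,t,w}
  B1 li={r,t,w} lo={p,r,t,w}
  B2 li={p,r,t,w} lo={i,p,r,t,w}
  B3 li={r,t,w} lo={r,t}
  B4 li={p,t,w} lo={r,t,w}
  B5 li={r,t} lo={t}
  B6 li={w} lo=∅
  B7 li={t} lo={i}
  B8 li=∅ lo={i}
  B9 li={i} lo=∅

Interference:
  h — {r,t,w}
  i — {p,r,t,w}
  p — {i,r,t,w}
  r — {h,i,p,t,w}
  t — {h,i,p,r,w}
  w — {h,i,p,r,t}

Chromatic number:
  {i,p,r,t,w} pairwise interfere (5-clique) ⇒ χ ≥ 5
  5-colouring: R0={r}  R1={t}  R2={w}  R3={h,i}  R4={p}
  χ = 5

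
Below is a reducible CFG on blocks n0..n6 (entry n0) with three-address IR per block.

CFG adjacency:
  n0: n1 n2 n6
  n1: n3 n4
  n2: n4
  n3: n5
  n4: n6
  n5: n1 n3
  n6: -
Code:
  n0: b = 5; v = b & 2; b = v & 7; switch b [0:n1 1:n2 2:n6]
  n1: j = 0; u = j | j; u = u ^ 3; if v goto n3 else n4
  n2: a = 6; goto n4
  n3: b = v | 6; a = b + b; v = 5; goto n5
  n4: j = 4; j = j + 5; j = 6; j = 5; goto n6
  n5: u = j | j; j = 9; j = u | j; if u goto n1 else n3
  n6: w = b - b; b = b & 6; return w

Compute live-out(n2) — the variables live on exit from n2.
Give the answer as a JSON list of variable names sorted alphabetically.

Per-block:
  n0 def {b,v} use ∅
  n1 def {j,u} use {v}
  n2 def {a} use ∅
  n3 def {a,b,v} use {v}
  n4 def {j} use ∅
  n5 def {j,u} use {j}
  n6 def {b,w} use {b}

Live sets:
  n0: in=∅ out={b,v}
  n1: in={b,v} out={b,j,v}
  n2: in={b} out={b}
  n3: in={j,v} out={b,j,v}
  n4: in={b} out={b}
  n5: in={b,j,v} out={b,j,v}
  n6: in={b} out=∅

live-out(n2) = ["b"]

Answer: ["b"]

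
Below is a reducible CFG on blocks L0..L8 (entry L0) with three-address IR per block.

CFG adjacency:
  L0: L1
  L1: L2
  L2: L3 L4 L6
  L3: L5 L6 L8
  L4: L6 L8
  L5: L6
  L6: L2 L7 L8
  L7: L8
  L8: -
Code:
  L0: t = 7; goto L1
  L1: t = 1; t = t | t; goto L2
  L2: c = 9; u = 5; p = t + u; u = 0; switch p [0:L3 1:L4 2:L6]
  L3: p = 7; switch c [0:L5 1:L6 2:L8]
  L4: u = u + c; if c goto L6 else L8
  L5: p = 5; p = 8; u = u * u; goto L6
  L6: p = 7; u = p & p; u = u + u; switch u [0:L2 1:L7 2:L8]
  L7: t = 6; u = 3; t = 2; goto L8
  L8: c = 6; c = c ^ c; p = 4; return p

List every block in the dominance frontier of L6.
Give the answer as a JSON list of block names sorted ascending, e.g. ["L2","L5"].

idom tree: L1←L0 L2←L1 L3←L2 L4←L2 L5←L3 L6←L2 L7←L6 L8←L2
Dom at joins:
  L2: preds {L1,L6}: {L0,L1} ∩ {L0,L1,L2,L6} = {L0,L1}; idom=L1
  L6: preds {L2,L3,L4,L5}: {L0,L1,L2} ∩ {L0,L1,L2,L3} ∩ {L0,L1,L2,L4} ∩ {L0,L1,L2,L3,L5} = {L0,L1,L2}; idom=L2
  L8: preds {L3,L4,L6,L7}: {L0,L1,L2,L3} ∩ {L0,L1,L2,L4} ∩ {L0,L1,L2,L6} ∩ {L0,L1,L2,L6,L7} = {L0,L1,L2}; idom=L2

Frontier:
  join L2 pred L1: · stop@L1
  join L2 pred L6: L6→L2 stop@L1
  join L6 pred L2: · stop@L2
  join L6 pred L3: L3 stop@L2
  join L6 pred L4: L4 stop@L2
  join L6 pred L5: L5→L3 stop@L2
  join L8 pred L3: L3 stop@L2
  join L8 pred L4: L4 stop@L2
  join L8 pred L6: L6 stop@L2
  join L8 pred L7: L7→L6 stop@L2
  L0 → ∅
  L1 → ∅
  L2 → {L2}
  L3 → {L6,L8}
  L4 → {L6,L8}
  L5 → {L6}
  L6 → {L2,L8}
  L7 → {L8}
  L8 → ∅

DF(L6) = ["L2", "L8"]

Answer: ["L2", "L8"]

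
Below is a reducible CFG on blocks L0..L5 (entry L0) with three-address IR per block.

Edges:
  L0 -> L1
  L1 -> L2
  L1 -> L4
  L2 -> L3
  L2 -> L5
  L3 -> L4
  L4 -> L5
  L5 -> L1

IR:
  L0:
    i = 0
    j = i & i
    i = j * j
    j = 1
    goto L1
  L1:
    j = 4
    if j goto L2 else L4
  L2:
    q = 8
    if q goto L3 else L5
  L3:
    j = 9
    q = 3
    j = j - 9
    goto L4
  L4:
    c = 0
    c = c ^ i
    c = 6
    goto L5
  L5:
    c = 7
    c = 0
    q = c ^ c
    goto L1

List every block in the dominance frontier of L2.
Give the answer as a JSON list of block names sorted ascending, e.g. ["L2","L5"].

idom tree: L1←L0 L2←L1 L3←L2 L4←L1 L5←L1
Join-block Dom:
  L1: preds {L0,L5}: {L0} ∩ {L0,L1,L5} = {L0}; idom=L0
  L4: preds {L1,L3}: {L0,L1} ∩ {L0,L1,L2,L3} = {L0,L1}; idom=L1
  L5: preds {L2,L4}: {L0,L1,L2} ∩ {L0,L1,L4} = {L0,L1}; idom=L1

Frontier:
  join L1 pred L0: · stop@L0
  join L1 pred L5: L5→L1 stop@L0
  join L4 pred L1: · stop@L1
  join L4 pred L3: L3→L2 stop@L1
  join L5 pred L2: L2 stop@L1
  join L5 pred L4: L4 stop@L1
  L0: DF=∅
  L1: DF={L1}
  L2: DF={L4,L5}
  L3: DF={L4}
  L4: DF={L5}
  L5: DF={L1}

DF(L2) = ["L4", "L5"]

Answer: ["L4", "L5"]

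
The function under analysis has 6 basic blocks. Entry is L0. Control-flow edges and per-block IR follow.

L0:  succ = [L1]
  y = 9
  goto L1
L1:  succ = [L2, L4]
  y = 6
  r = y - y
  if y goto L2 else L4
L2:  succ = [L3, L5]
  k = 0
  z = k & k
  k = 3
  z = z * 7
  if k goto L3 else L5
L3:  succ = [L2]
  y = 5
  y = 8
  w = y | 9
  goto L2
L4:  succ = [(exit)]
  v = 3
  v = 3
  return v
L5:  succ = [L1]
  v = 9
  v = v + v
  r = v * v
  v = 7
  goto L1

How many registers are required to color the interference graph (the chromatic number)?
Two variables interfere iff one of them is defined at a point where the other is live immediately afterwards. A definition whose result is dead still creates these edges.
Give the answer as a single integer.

Per-block:
  L0: {y} / ∅
  L1: {r,y} / ∅
  L2: {k,z} / ∅
  L3: {w,y} / ∅
  L4: {v} / ∅
  L5: {r,v} / ∅

Backward fixpoint:
  L0 li=∅ lo=∅
  L1 li=∅ lo=∅
  L2 li=∅ lo=∅
  L3 li=∅ lo=∅
  L4 li=∅ lo=∅
  L5 li=∅ lo=∅

Conflict graph:
  k↔{z}
  r↔{y}
  v↔∅
  w↔∅
  y↔{r}
  z↔{k}

Chromatic number:
  lower bound: {k,z} mutually conflict ⇒ χ ≥ 2
  assign k→R0 r→R0 v→R0 w→R0 y→R1 z→R1 — no edge inside a register ⇒ χ ≤ 2
  χ = 2

Answer: 2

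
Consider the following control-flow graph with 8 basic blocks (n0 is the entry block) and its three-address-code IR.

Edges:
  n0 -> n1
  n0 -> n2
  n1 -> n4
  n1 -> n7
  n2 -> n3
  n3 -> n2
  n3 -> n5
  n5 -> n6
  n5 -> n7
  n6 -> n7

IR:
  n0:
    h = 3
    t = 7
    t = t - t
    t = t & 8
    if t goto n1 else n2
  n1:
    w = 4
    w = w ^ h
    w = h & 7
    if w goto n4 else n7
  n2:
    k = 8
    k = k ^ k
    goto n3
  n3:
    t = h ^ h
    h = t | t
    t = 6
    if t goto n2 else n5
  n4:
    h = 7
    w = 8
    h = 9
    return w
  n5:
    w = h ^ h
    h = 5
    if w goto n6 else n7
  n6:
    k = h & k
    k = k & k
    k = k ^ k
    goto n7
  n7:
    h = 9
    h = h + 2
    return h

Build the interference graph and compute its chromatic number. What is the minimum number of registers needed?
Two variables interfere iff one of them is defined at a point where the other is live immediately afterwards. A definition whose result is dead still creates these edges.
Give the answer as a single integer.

def/use:
  n0: def={h,t} ue=∅
  n1: def={w} ue={h}
  n2: def={k} ue=∅
  n3: def={h,t} ue={h}
  n4: def={h,w} ue=∅
  n5: def={h,w} ue={h}
  n6: def={k} ue={h,k}
  n7: def={h} ue=∅

Backward fixpoint:
  live n0: ∅→{h}
  live n1: {h}→∅
  live n2: {h}→{h,k}
  live n3: {h,k}→{h,k}
  live n4: ∅→∅
  live n5: {h,k}→{h,k}
  live n6: {h,k}→∅
  live n7: ∅→∅

Interference:
  h↔{k,t,w}
  k↔{h,t,w}
  t↔{h,k}
  w↔{h,k}

Colouring:
  lower bound: {h,k,t} mutually conflict ⇒ χ ≥ 3
  assign h→c0 k→c1 t→c2 w→c2 — no edge inside a register ⇒ χ ≤ 3
  χ = 3

Answer: 3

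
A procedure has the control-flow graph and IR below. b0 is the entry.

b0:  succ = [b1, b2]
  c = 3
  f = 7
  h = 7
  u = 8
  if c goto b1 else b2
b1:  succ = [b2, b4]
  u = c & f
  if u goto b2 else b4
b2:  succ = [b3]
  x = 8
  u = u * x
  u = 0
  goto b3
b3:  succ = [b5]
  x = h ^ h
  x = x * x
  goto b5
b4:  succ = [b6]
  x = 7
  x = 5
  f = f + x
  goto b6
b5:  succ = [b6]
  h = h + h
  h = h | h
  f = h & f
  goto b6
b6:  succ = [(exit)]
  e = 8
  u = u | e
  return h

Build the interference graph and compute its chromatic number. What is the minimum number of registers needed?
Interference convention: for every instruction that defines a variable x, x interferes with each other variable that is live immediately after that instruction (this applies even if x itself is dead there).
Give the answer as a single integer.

Answer: 4

Derivation:
def/use:
  b0: {c,f,h,u} / ∅
  b1: {u} / {c,f}
  b2: {u,x} / {u}
  b3: {x} / {h}
  b4: {f,x} / {f}
  b5: {f,h} / {f,h}
  b6: {e,u} / {h,u}

Backward fixpoint:
  live b0: ∅→{c,f,h,u}
  live b1: {c,f,h}→{f,h,u}
  live b2: {f,h,u}→{f,h,u}
  live b3: {f,h,u}→{f,h,u}
  live b4: {f,h,u}→{h,u}
  live b5: {f,h,u}→{h,u}
  live b6: {h,u}→∅

Interfere edges:
  c↔{f,h,u}
  e↔{h,u}
  f↔{c,h,u,x}
  h↔{c,e,f,u,x}
  u↔{c,e,f,h,x}
  x↔{f,h,u}

Chromatic number:
  lower bound: {c,f,h,u} mutually conflict ⇒ χ ≥ 4
  4-colouring: R0={h}  R1={u}  R2={e,f}  R3={c,x}
  χ = 4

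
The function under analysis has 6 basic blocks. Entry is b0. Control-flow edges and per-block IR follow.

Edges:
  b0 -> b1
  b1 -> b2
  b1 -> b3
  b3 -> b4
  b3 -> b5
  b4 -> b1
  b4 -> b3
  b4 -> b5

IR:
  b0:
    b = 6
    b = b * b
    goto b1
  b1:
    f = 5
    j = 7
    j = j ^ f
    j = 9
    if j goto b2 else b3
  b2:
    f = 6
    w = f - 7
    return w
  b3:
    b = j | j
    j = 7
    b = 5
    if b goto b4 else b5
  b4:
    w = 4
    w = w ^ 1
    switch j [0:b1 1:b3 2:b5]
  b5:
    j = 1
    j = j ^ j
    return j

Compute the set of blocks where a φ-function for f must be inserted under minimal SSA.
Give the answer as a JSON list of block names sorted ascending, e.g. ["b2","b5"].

idom tree: b1←b0 b2←b1 b3←b1 b4←b3 b5←b3
Dom at joins:
  b1: preds {b0,b4}: {b0} ∩ {b0,b1,b3,b4} = {b0}; idom=b0
  b3: preds {b1,b4}: {b0,b1} ∩ {b0,b1,b3,b4} = {b0,b1}; idom=b1
  b5: preds {b3,b4}: {b0,b1,b3} ∩ {b0,b1,b3,b4} = {b0,b1,b3}; idom=b3

DF walk-up:
  join b1 pred b0: · stop@b0
  join b1 pred b4: b4→b3→b1 stop@b0
  join b3 pred b1: · stop@b1
  join b3 pred b4: b4→b3 stop@b1
  join b5 pred b3: · stop@b3
  join b5 pred b4: b4 stop@b3
  b0: DF=∅
  b1: DF={b1}
  b2: DF=∅
  b3: DF={b1,b3}
  b4: DF={b1,b3,b5}
  b5: DF=∅

φ for f: defs {b1,b2}
  DF⁺ = {b1}

Answer: ["b1"]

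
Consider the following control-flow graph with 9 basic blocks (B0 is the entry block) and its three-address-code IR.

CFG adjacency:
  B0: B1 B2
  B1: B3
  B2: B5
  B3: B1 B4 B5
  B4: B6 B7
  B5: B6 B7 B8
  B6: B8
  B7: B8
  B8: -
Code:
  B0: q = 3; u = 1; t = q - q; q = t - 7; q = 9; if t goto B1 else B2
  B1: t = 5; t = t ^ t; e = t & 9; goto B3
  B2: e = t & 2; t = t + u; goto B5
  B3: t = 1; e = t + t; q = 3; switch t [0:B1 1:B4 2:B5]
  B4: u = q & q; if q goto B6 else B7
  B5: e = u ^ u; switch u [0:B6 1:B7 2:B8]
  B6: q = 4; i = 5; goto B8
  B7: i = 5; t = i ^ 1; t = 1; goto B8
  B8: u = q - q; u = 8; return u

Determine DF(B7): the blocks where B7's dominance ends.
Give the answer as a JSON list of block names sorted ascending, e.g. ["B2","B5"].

idom tree: B1←B0 B2←B0 B3←B1 B4←B3 B5←B0 B6←B0 B7←B0 B8←B0
Dom at joins:
  B1: preds {B0,B3}: {B0} ∩ {B0,B1,B3} = {B0}; idom=B0
  B5: preds {B2,B3}: {B0,B2} ∩ {B0,B1,B3} = {B0}; idom=B0
  B6: preds {B4,B5}: {B0,B1,B3,B4} ∩ {B0,B5} = {B0}; idom=B0
  B7: preds {B4,B5}: {B0,B1,B3,B4} ∩ {B0,B5} = {B0}; idom=B0
  B8: preds {B5,B6,B7}: {B0,B5} ∩ {B0,B6} ∩ {B0,B7} = {B0}; idom=B0

DF walk-up:
  join B1 pred B0: · stop@B0
  join B1 pred B3: B3→B1 stop@B0
  join B5 pred B2: B2 stop@B0
  join B5 pred B3: B3→B1 stop@B0
  join B6 pred B4: B4→B3→B1 stop@B0
  join B6 pred B5: B5 stop@B0
  join B7 pred B4: B4→B3→B1 stop@B0
  join B7 pred B5: B5 stop@B0
  join B8 pred B5: B5 stop@B0
  join B8 pred B6: B6 stop@B0
  join B8 pred B7: B7 stop@B0
  B0: DF=∅
  B1: DF={B1,B5,B6,B7}
  B2: DF={B5}
  B3: DF={B1,B5,B6,B7}
  B4: DF={B6,B7}
  B5: DF={B6,B7,B8}
  B6: DF={B8}
  B7: DF={B8}
  B8: DF=∅

DF(B7) = ["B8"]

Answer: ["B8"]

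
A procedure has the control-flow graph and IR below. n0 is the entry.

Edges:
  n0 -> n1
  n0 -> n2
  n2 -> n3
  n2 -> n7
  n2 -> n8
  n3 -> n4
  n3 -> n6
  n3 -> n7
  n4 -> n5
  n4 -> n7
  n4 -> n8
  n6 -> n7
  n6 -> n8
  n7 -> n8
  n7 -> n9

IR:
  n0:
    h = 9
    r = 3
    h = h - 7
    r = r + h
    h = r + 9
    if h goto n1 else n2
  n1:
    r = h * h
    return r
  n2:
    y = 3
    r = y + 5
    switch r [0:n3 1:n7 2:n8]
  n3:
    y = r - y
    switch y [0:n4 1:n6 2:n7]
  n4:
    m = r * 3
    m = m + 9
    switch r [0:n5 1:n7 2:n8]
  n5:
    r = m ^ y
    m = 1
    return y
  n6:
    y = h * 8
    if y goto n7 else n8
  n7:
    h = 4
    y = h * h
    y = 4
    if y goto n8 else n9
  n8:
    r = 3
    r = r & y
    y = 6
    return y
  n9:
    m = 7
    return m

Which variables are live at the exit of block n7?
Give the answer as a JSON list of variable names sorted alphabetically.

Answer: ["y"]

Analysis:
Block summaries:
  n0 def {h,r} use ∅
  n1 def {r} use {h}
  n2 def {r,y} use ∅
  n3 def {y} use {r,y}
  n4 def {m} use {r}
  n5 def {m,r} use {m,y}
  n6 def {y} use {h}
  n7 def {h,y} use ∅
  n8 def {r,y} use {y}
  n9 def {m} use ∅

Backward fixpoint:
  n0 li=∅ lo={h}
  n1 li={h} lo=∅
  n2 li={h} lo={h,r,y}
  n3 li={h,r,y} lo={h,r,y}
  n4 li={r,y} lo={m,y}
  n5 li={m,y} lo=∅
  n6 li={h} lo={y}
  n7 li=∅ lo={y}
  n8 li={y} lo=∅
  n9 li=∅ lo=∅

live-out(n7) = ["y"]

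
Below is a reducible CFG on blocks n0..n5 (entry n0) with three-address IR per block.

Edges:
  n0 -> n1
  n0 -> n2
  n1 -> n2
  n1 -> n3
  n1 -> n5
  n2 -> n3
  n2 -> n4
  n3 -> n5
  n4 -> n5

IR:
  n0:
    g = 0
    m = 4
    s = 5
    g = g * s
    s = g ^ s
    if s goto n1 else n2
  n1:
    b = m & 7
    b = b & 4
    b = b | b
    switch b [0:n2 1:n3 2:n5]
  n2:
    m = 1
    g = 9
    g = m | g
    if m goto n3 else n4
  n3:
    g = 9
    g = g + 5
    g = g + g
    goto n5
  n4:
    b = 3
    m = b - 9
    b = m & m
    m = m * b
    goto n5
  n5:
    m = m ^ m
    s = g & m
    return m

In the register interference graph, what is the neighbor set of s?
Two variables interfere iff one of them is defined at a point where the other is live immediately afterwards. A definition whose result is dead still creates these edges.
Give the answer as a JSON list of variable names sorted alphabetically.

Answer: ["g", "m"]

Derivation:
Block summaries:
  n0: {g,m,s} / ∅
  n1: {b} / {m}
  n2: {g,m} / ∅
  n3: {g} / ∅
  n4: {b,m} / ∅
  n5: {m,s} / {g,m}

Liveness:
  n0 li=∅ lo={g,m}
  n1 li={g,m} lo={g,m}
  n2 li=∅ lo={g,m}
  n3 li={m} lo={g,m}
  n4 li={g} lo={g,m}
  n5 li={g,m} lo=∅

Interfere edges:
  b — {g,m}
  g — {b,m,s}
  m — {b,g,s}
  s — {g,m}

N(s) = ["g", "m"]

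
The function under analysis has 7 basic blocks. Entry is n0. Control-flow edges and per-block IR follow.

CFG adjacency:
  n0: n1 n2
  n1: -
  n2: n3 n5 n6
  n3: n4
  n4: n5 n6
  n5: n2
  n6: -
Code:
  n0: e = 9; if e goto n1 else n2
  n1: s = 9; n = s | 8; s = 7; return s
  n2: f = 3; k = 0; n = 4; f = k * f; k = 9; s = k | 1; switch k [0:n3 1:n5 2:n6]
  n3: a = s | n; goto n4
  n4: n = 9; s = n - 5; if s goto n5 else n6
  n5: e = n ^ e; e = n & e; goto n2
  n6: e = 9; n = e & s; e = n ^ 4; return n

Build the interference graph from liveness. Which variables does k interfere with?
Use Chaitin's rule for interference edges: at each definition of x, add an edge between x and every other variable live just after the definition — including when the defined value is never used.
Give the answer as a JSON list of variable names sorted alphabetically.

Answer: ["e", "f", "n", "s"]

Analysis:
def/use:
  n0: def={e} ue=∅
  n1: def={n,s} ue=∅
  n2: def={f,k,n,s} ue=∅
  n3: def={a} ue={n,s}
  n4: def={n,s} ue=∅
  n5: def={e} ue={e,n}
  n6: def={e,n} ue={s}

Live sets:
  n0: in=∅ out={e}
  n1: in=∅ out=∅
  n2: in={e} out={e,n,s}
  n3: in={e,n,s} out={e}
  n4: in={e} out={e,n,s}
  n5: in={e,n} out={e}
  n6: in={s} out=∅

Interference:
  a — {e}
  e — {a,f,k,n,s}
  f — {e,k,n}
  k — {e,f,n,s}
  n — {e,f,k,s}
  s — {e,k,n}

N(k) = ["e", "f", "n", "s"]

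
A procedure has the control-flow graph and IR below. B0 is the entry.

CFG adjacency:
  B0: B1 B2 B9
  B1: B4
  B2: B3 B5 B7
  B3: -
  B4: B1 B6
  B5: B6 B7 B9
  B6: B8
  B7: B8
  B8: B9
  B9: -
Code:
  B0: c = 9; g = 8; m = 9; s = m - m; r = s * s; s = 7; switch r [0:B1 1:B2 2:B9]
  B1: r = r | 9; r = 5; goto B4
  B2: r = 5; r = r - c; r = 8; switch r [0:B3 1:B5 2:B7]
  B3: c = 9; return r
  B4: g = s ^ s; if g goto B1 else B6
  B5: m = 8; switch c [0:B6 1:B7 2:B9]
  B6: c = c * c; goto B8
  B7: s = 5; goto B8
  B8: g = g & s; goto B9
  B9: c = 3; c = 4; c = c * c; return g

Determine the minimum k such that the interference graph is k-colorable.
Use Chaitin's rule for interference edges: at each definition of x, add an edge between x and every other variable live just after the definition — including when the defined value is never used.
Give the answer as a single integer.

Answer: 4

Working:
Per-block:
  B0 def {c,g,m,r,s} use ∅
  B1 def {r} use {r}
  B2 def {r} use {c}
  B3 def {c} use {r}
  B4 def {g} use {s}
  B5 def {m} use {c}
  B6 def {c} use {c}
  B7 def {s} use ∅
  B8 def {g} use {g,s}
  B9 def {c} use {g}

Live sets:
  B0: in=∅ out={c,g,r,s}
  B1: in={c,r,s} out={c,r,s}
  B2: in={c,g,s} out={c,g,r,s}
  B3: in={r} out=∅
  B4: in={c,r,s} out={c,g,r,s}
  B5: in={c,g,s} out={c,g,s}
  B6: in={c,g,s} out={g,s}
  B7: in={g} out={g,s}
  B8: in={g,s} out={g}
  B9: in={g} out=∅

Conflict graph:
  c↔{g,m,r,s}
  g↔{c,m,r,s}
  m↔{c,g,s}
  r↔{c,g,s}
  s↔{c,g,m,r}

Chromatic number:
  lower bound: {c,g,m,s} mutually conflict ⇒ χ ≥ 4
  assign c→c0 g→c1 m→c3 r→c3 s→c2 — no edge inside a register ⇒ χ ≤ 4
  χ = 4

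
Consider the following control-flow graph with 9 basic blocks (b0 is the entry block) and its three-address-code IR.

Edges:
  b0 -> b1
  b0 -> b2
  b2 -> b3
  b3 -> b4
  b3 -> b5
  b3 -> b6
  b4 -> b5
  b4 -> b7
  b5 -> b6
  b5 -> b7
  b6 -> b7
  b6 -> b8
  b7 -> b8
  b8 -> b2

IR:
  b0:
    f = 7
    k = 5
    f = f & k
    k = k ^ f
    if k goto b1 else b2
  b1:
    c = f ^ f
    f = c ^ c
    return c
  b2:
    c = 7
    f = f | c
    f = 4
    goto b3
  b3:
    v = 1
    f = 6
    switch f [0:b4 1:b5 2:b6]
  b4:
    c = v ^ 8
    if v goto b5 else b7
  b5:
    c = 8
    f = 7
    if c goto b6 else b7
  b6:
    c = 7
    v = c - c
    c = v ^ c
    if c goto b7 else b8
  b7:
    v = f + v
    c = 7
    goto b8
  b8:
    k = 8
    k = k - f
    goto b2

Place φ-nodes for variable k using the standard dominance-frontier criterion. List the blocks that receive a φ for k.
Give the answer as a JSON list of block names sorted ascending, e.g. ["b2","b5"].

Answer: ["b2"]

Working:
idom tree: b1←b0 b2←b0 b3←b2 b4←b3 b5←b3 b6←b3 b7←b3 b8←b3
Dom at joins:
  b2: preds {b0,b8}: {b0} ∩ {b0,b2,b3,b8} = {b0}; idom=b0
  b5: preds {b3,b4}: {b0,b2,b3} ∩ {b0,b2,b3,b4} = {b0,b2,b3}; idom=b3
  b6: preds {b3,b5}: {b0,b2,b3} ∩ {b0,b2,b3,b5} = {b0,b2,b3}; idom=b3
  b7: preds {b4,b5,b6}: {b0,b2,b3,b4} ∩ {b0,b2,b3,b5} ∩ {b0,b2,b3,b6} = {b0,b2,b3}; idom=b3
  b8: preds {b6,b7}: {b0,b2,b3,b6} ∩ {b0,b2,b3,b7} = {b0,b2,b3}; idom=b3

DF derivation:
  b2←b0: walk · to b0
  b2←b8: walk b8→b3→b2 to b0
  b5←b3: walk · to b3
  b5←b4: walk b4 to b3
  b6←b3: walk · to b3
  b6←b5: walk b5 to b3
  b7←b4: walk b4 to b3
  b7←b5: walk b5 to b3
  b7←b6: walk b6 to b3
  b8←b6: walk b6 to b3
  b8←b7: walk b7 to b3
  b0: DF=∅
  b1: DF=∅
  b2: DF={b2}
  b3: DF={b2}
  b4: DF={b5,b7}
  b5: DF={b6,b7}
  b6: DF={b7,b8}
  b7: DF={b8}
  b8: DF={b2}

φ for k: defs {b0,b8}
  DF⁺ = {b2}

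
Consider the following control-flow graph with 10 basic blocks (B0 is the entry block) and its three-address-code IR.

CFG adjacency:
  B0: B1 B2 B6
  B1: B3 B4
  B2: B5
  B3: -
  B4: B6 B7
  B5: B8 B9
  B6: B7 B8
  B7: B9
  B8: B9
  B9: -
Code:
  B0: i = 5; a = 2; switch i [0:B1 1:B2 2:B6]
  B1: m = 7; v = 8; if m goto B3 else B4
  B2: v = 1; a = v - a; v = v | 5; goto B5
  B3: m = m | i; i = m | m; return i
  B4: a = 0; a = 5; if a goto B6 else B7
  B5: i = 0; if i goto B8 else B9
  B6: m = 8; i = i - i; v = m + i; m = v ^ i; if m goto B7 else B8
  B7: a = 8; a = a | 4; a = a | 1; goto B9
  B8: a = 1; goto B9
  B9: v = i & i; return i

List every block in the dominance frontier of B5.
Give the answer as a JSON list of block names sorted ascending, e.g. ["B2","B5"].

idom tree: B1←B0 B2←B0 B3←B1 B4←B1 B5←B2 B6←B0 B7←B0 B8←B0 B9←B0
Join-block Dom:
  B6: preds {B0,B4}: {B0} ∩ {B0,B1,B4} = {B0}; idom=B0
  B7: preds {B4,B6}: {B0,B1,B4} ∩ {B0,B6} = {B0}; idom=B0
  B8: preds {B5,B6}: {B0,B2,B5} ∩ {B0,B6} = {B0}; idom=B0
  B9: preds {B5,B7,B8}: {B0,B2,B5} ∩ {B0,B7} ∩ {B0,B8} = {B0}; idom=B0

DF walk-up:
  B6←B0: walk · to B0
  B6←B4: walk B4→B1 to B0
  B7←B4: walk B4→B1 to B0
  B7←B6: walk B6 to B0
  B8←B5: walk B5→B2 to B0
  B8←B6: walk B6 to B0
  B9←B5: walk B5→B2 to B0
  B9←B7: walk B7 to B0
  B9←B8: walk B8 to B0
  B0 → ∅
  B1 → {B6,B7}
  B2 → {B8,B9}
  B3 → ∅
  B4 → {B6,B7}
  B5 → {B8,B9}
  B6 → {B7,B8}
  B7 → {B9}
  B8 → {B9}
  B9 → ∅

DF(B5) = ["B8", "B9"]

Answer: ["B8", "B9"]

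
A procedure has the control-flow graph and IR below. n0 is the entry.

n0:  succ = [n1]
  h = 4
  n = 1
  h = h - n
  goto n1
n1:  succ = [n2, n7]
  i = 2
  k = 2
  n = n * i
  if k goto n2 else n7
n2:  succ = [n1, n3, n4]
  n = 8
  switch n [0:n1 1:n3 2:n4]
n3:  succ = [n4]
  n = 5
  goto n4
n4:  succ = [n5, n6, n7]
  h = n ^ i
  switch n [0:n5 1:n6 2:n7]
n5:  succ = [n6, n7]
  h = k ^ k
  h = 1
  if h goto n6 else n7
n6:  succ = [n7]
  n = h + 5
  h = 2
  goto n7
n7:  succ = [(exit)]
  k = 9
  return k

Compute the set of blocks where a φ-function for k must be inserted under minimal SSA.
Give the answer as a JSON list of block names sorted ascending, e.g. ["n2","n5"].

Answer: ["n1"]

Working:
idom tree: n1←n0 n2←n1 n3←n2 n4←n2 n5←n4 n6←n4 n7←n1
Dom at joins:
  n1: preds {n0,n2}: {n0} ∩ {n0,n1,n2} = {n0}; idom=n0
  n4: preds {n2,n3}: {n0,n1,n2} ∩ {n0,n1,n2,n3} = {n0,n1,n2}; idom=n2
  n6: preds {n4,n5}: {n0,n1,n2,n4} ∩ {n0,n1,n2,n4,n5} = {n0,n1,n2,n4}; idom=n4
  n7: preds {n1,n4,n5,n6}: {n0,n1} ∩ {n0,n1,n2,n4} ∩ {n0,n1,n2,n4,n5} ∩ {n0,n1,n2,n4,n6} = {n0,n1}; idom=n1

DF derivation:
  n1←n0: walk · to n0
  n1←n2: walk n2→n1 to n0
  n4←n2: walk · to n2
  n4←n3: walk n3 to n2
  n6←n4: walk · to n4
  n6←n5: walk n5 to n4
  n7←n1: walk · to n1
  n7←n4: walk n4→n2 to n1
  n7←n5: walk n5→n4→n2 to n1
  n7←n6: walk n6→n4→n2 to n1
  n0: DF=∅
  n1: DF={n1}
  n2: DF={n1,n7}
  n3: DF={n4}
  n4: DF={n7}
  n5: DF={n6,n7}
  n6: DF={n7}
  n7: DF=∅

φ for k: defs {n1,n7}
  DF⁺ = {n1}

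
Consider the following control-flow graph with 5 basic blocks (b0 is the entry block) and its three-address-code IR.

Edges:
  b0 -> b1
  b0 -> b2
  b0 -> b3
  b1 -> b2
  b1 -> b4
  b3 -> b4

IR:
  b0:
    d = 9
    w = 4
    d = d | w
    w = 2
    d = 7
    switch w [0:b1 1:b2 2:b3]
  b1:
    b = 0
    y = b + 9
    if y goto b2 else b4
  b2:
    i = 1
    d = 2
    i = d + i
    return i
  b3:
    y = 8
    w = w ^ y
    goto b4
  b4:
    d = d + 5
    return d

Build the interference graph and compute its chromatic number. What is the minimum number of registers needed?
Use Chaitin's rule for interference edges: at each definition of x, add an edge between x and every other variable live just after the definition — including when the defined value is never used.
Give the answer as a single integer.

def/use:
  b0 def {d,w} use ∅
  b1 def {b,y} use ∅
  b2 def {d,i} use ∅
  b3 def {w,y} use {w}
  b4 def {d} use {d}

Liveness:
  b0 li=∅ lo={d,w}
  b1 li={d} lo={d}
  b2 li=∅ lo=∅
  b3 li={d,w} lo={d}
  b4 li={d} lo=∅

Interfere edges:
  b↔{d}
  d↔{b,i,w,y}
  i↔{d}
  w↔{d,y}
  y↔{d,w}

Chromatic number:
  lower bound: {d,w,y} mutually conflict ⇒ χ ≥ 3
  assign b→c1 d→c0 i→c1 w→c1 y→c2 — no edge inside a register ⇒ χ ≤ 3
  χ = 3

Answer: 3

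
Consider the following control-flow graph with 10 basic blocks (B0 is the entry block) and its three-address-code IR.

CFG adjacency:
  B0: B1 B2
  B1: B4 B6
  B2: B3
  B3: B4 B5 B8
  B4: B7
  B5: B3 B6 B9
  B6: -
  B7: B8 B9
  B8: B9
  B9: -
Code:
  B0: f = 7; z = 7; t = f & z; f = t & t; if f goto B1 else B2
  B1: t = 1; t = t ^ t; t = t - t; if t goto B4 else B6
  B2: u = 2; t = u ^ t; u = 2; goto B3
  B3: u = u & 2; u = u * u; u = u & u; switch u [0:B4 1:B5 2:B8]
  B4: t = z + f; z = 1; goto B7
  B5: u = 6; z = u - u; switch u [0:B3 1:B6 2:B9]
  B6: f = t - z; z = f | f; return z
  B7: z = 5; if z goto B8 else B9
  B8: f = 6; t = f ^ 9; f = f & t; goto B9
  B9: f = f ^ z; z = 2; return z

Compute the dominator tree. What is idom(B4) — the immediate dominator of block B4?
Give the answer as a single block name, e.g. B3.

Answer: B0

Working:
idom tree: B1←B0 B2←B0 B3←B2 B4←B0 B5←B3 B6←B0 B7←B4 B8←B0 B9←B0
Dom∩ at merges:
  B3: preds {B2,B5}: {B0,B2} ∩ {B0,B2,B3,B5} = {B0,B2}; idom=B2
  B4: preds {B1,B3}: {B0,B1} ∩ {B0,B2,B3} = {B0}; idom=B0
  B6: preds {B1,B5}: {B0,B1} ∩ {B0,B2,B3,B5} = {B0}; idom=B0
  B8: preds {B3,B7}: {B0,B2,B3} ∩ {B0,B4,B7} = {B0}; idom=B0
  B9: preds {B5,B7,B8}: {B0,B2,B3,B5} ∩ {B0,B4,B7} ∩ {B0,B8} = {B0}; idom=B0

idom(B4) = B0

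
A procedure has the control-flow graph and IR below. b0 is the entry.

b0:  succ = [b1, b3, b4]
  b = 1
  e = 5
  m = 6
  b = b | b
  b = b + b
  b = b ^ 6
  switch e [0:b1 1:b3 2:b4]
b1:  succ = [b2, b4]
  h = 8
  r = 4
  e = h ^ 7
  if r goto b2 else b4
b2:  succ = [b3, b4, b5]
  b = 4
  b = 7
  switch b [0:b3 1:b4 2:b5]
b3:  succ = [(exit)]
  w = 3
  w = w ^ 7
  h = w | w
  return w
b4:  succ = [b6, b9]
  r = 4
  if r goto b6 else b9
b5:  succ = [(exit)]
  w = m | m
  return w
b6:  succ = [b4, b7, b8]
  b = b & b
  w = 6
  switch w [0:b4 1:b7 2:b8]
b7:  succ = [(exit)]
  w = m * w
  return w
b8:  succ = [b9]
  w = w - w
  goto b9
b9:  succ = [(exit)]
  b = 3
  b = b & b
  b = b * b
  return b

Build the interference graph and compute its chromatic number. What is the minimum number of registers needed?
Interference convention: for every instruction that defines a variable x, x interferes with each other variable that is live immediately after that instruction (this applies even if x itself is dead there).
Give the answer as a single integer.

Answer: 4

Working:
Block summaries:
  b0 def {b,e,m} use ∅
  b1 def {e,h,r} use ∅
  b2 def {b} use ∅
  b3 def {h,w} use ∅
  b4 def {r} use ∅
  b5 def {w} use {m}
  b6 def {b,w} use {b}
  b7 def {w} use {m,w}
  b8 def {w} use {w}
  b9 def {b} use ∅

Liveness:
  b0 li=∅ lo={b,m}
  b1 li={b,m} lo={b,m}
  b2 li={m} lo={b,m}
  b3 li=∅ lo=∅
  b4 li={b,m} lo={b,m}
  b5 li={m} lo=∅
  b6 li={b,m} lo={b,m,w}
  b7 li={m,w} lo=∅
  b8 li={w} lo=∅
  b9 li=∅ lo=∅

Interfere edges:
  b — {e,h,m,r,w}
  e — {b,m,r}
  h — {b,m,r,w}
  m — {b,e,h,r,w}
  r — {b,e,h,m}
  w — {b,h,m}

Chromatic number:
  lower bound: {b,e,m,r} mutually conflict ⇒ χ ≥ 4
  4-colouring: c0={b}  c1={m}  c2={e,h}  c3={r,w}
  χ = 4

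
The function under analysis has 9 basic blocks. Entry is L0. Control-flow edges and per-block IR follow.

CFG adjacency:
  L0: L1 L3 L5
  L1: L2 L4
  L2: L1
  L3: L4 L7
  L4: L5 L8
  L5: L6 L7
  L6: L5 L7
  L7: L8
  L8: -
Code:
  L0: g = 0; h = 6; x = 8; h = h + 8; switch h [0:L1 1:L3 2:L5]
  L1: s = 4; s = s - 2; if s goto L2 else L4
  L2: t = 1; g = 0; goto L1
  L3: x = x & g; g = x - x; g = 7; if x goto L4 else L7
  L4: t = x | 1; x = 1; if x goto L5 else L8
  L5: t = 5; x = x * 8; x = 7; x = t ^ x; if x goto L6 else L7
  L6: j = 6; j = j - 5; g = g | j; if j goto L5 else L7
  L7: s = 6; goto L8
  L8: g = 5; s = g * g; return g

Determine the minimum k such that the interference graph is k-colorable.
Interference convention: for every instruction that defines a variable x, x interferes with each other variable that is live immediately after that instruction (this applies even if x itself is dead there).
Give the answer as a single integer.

Per-block:
  L0: def={g,h,x} ue=∅
  L1: def={s} ue=∅
  L2: def={g,t} ue=∅
  L3: def={g,x} ue={g,x}
  L4: def={t,x} ue={x}
  L5: def={t,x} ue={x}
  L6: def={g,j} ue={g}
  L7: def={s} ue=∅
  L8: def={g,s} ue=∅

Liveness:
  live L0: ∅→{g,x}
  live L1: {g,x}→{g,x}
  live L2: {x}→{g,x}
  live L3: {g,x}→{g,x}
  live L4: {g,x}→{g,x}
  live L5: {g,x}→{g,x}
  live L6: {g,x}→{g,x}
  live L7: ∅→∅
  live L8: ∅→∅

Interfere edges:
  g↔{h,j,s,t,x}
  h↔{g,x}
  j↔{g,x}
  s↔{g,x}
  t↔{g,x}
  x↔{g,h,j,s,t}

Chromatic number:
  clique {g,h,x} ⇒ need ≥ 3
  3-colouring: r0={g}  r1={x}  r2={h,j,s,t}
  χ = 3

Answer: 3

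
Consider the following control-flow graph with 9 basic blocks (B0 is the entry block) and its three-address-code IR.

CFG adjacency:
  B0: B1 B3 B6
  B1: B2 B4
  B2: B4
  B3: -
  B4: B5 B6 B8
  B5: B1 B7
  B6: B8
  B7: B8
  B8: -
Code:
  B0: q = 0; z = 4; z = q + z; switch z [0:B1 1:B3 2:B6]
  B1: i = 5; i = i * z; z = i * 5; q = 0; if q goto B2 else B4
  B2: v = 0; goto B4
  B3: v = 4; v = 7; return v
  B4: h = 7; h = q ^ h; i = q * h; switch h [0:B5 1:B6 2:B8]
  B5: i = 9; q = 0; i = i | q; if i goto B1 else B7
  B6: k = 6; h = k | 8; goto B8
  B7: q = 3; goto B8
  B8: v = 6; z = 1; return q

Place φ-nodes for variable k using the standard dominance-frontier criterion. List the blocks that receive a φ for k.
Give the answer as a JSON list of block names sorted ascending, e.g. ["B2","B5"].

idom tree: B1←B0 B2←B1 B3←B0 B4←B1 B5←B4 B6←B0 B7←B5 B8←B0
Dom at joins:
  B1: preds {B0,B5}: {B0} ∩ {B0,B1,B4,B5} = {B0}; idom=B0
  B4: preds {B1,B2}: {B0,B1} ∩ {B0,B1,B2} = {B0,B1}; idom=B1
  B6: preds {B0,B4}: {B0} ∩ {B0,B1,B4} = {B0}; idom=B0
  B8: preds {B4,B6,B7}: {B0,B1,B4} ∩ {B0,B6} ∩ {B0,B1,B4,B5,B7} = {B0}; idom=B0

Frontier:
  join B1 pred B0: · stop@B0
  join B1 pred B5: B5→B4→B1 stop@B0
  join B4 pred B1: · stop@B1
  join B4 pred B2: B2 stop@B1
  join B6 pred B0: · stop@B0
  join B6 pred B4: B4→B1 stop@B0
  join B8 pred B4: B4→B1 stop@B0
  join B8 pred B6: B6 stop@B0
  join B8 pred B7: B7→B5→B4→B1 stop@B0
  DF(B0)=∅
  DF(B1)={B1,B6,B8}
  DF(B2)={B4}
  DF(B3)=∅
  DF(B4)={B1,B6,B8}
  DF(B5)={B1,B8}
  DF(B6)={B8}
  DF(B7)={B8}
  DF(B8)=∅

φ for k: defs {B6}
  DF⁺ = {B8}

Answer: ["B8"]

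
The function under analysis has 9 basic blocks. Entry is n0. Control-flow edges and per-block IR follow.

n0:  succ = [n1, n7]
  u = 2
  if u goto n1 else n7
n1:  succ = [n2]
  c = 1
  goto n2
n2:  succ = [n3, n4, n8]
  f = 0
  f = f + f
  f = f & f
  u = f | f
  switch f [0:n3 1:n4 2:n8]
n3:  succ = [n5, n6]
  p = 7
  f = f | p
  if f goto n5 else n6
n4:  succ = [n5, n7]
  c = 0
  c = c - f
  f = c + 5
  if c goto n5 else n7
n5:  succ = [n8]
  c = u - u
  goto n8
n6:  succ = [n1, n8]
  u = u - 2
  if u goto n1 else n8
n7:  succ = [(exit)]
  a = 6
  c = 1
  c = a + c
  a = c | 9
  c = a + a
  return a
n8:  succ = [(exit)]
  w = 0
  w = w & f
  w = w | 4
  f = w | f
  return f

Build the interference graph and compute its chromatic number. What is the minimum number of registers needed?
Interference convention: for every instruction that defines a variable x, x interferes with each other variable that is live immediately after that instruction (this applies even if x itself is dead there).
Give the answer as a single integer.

def/use:
  n0: {u} / ∅
  n1: {c} / ∅
  n2: {f,u} / ∅
  n3: {f,p} / {f}
  n4: {c,f} / {f}
  n5: {c} / {u}
  n6: {u} / {u}
  n7: {a,c} / ∅
  n8: {f,w} / {f}

Backward fixpoint:
  n0: in=∅ out=∅
  n1: in=∅ out=∅
  n2: in=∅ out={f,u}
  n3: in={f,u} out={f,u}
  n4: in={f,u} out={f,u}
  n5: in={f,u} out={f}
  n6: in={f,u} out={f}
  n7: in=∅ out=∅
  n8: in={f} out=∅

Interfere edges:
  a↔{c}
  c↔{a,f,u}
  f↔{c,p,u,w}
  p↔{f,u}
  u↔{c,f,p}
  w↔{f}

Registers:
  {c,f,u} pairwise interfere (3-clique) ⇒ χ ≥ 3
  3-colouring: r0={a,f}  r1={c,p,w}  r2={u}
  χ = 3

Answer: 3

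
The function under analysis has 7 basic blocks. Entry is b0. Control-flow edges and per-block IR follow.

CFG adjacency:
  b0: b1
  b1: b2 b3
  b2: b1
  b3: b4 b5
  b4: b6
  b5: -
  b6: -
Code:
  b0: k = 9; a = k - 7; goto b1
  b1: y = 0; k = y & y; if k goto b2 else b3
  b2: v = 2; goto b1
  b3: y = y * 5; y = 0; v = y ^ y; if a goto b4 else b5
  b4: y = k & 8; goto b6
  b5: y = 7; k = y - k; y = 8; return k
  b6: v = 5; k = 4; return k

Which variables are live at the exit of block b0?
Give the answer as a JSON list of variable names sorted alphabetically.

Per-block:
  b0 def {a,k} use ∅
  b1 def {k,y} use ∅
  b2 def {v} use ∅
  b3 def {v,y} use {a,y}
  b4 def {y} use {k}
  b5 def {k,y} use {k}
  b6 def {k,v} use ∅

Backward fixpoint:
  live b0: ∅→{a}
  live b1: {a}→{a,k,y}
  live b2: {a}→{a}
  live b3: {a,k,y}→{k}
  live b4: {k}→∅
  live b5: {k}→∅
  live b6: ∅→∅

live-out(b0) = ["a"]

Answer: ["a"]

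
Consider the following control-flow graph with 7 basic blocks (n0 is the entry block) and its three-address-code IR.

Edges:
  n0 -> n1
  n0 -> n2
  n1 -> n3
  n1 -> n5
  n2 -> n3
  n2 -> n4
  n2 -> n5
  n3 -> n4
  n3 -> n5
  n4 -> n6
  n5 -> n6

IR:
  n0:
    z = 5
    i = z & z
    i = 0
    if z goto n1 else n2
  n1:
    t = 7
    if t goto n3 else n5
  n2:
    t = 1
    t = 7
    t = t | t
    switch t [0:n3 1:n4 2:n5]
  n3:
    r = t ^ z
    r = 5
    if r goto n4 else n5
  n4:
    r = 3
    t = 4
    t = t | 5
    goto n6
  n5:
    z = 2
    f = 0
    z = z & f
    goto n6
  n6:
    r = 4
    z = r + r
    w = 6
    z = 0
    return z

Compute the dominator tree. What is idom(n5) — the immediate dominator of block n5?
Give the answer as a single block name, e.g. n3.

idom tree: n1←n0 n2←n0 n3←n0 n4←n0 n5←n0 n6←n0
Dom at joins:
  n3: preds {n1,n2}: {n0,n1} ∩ {n0,n2} = {n0}; idom=n0
  n4: preds {n2,n3}: {n0,n2} ∩ {n0,n3} = {n0}; idom=n0
  n5: preds {n1,n2,n3}: {n0,n1} ∩ {n0,n2} ∩ {n0,n3} = {n0}; idom=n0
  n6: preds {n4,n5}: {n0,n4} ∩ {n0,n5} = {n0}; idom=n0

idom(n5) = n0

Answer: n0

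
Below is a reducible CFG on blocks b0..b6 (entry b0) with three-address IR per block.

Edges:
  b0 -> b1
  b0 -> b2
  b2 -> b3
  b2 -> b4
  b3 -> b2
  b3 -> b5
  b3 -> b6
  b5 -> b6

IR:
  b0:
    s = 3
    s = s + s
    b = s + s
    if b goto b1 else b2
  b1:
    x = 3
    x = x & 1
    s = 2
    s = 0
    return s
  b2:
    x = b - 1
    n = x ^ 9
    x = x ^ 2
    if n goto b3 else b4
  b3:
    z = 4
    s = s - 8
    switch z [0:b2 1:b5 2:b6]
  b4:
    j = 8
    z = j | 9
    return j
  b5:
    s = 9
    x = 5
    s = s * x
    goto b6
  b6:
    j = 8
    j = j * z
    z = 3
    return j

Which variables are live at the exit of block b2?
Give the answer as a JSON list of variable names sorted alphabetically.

Answer: ["b", "s"]

Derivation:
def/use:
  b0: def={b,s} ue=∅
  b1: def={s,x} ue=∅
  b2: def={n,x} ue={b}
  b3: def={s,z} ue={s}
  b4: def={j,z} ue=∅
  b5: def={s,x} ue=∅
  b6: def={j,z} ue={z}

Liveness:
  live b0: ∅→{b,s}
  live b1: ∅→∅
  live b2: {b,s}→{b,s}
  live b3: {b,s}→{b,s,z}
  live b4: ∅→∅
  live b5: {z}→{z}
  live b6: {z}→∅

live-out(b2) = ["b", "s"]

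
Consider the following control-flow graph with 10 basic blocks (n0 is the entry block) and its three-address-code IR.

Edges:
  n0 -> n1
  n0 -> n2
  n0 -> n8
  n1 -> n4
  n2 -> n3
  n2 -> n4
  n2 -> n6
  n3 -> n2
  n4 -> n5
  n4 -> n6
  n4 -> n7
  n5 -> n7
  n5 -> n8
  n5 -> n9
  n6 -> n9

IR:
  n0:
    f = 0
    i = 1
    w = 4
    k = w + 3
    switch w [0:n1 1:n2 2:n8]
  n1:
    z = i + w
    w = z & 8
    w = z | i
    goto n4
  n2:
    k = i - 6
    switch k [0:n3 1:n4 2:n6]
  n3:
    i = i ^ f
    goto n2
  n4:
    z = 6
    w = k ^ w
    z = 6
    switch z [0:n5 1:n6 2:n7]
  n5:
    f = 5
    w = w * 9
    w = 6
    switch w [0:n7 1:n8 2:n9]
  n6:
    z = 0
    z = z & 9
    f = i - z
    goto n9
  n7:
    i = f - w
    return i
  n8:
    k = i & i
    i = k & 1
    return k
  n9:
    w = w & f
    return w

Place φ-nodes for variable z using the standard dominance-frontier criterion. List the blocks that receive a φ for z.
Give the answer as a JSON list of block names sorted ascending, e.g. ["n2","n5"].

idom tree: n1←n0 n2←n0 n3←n2 n4←n0 n5←n4 n6←n0 n7←n4 n8←n0 n9←n0
Dom at joins:
  n2: preds {n0,n3}: {n0} ∩ {n0,n2,n3} = {n0}; idom=n0
  n4: preds {n1,n2}: {n0,n1} ∩ {n0,n2} = {n0}; idom=n0
  n6: preds {n2,n4}: {n0,n2} ∩ {n0,n4} = {n0}; idom=n0
  n7: preds {n4,n5}: {n0,n4} ∩ {n0,n4,n5} = {n0,n4}; idom=n4
  n8: preds {n0,n5}: {n0} ∩ {n0,n4,n5} = {n0}; idom=n0
  n9: preds {n5,n6}: {n0,n4,n5} ∩ {n0,n6} = {n0}; idom=n0

Frontier:
  join n2 pred n0: · stop@n0
  join n2 pred n3: n3→n2 stop@n0
  join n4 pred n1: n1 stop@n0
  join n4 pred n2: n2 stop@n0
  join n6 pred n2: n2 stop@n0
  join n6 pred n4: n4 stop@n0
  join n7 pred n4: · stop@n4
  join n7 pred n5: n5 stop@n4
  join n8 pred n0: · stop@n0
  join n8 pred n5: n5→n4 stop@n0
  join n9 pred n5: n5→n4 stop@n0
  join n9 pred n6: n6 stop@n0
  n0: DF=∅
  n1: DF={n4}
  n2: DF={n2,n4,n6}
  n3: DF={n2}
  n4: DF={n6,n8,n9}
  n5: DF={n7,n8,n9}
  n6: DF={n9}
  n7: DF=∅
  n8: DF=∅
  n9: DF=∅

φ for z: defs {n1,n4,n6}
  DF⁺ = {n4,n6,n8,n9}

Answer: ["n4", "n6", "n8", "n9"]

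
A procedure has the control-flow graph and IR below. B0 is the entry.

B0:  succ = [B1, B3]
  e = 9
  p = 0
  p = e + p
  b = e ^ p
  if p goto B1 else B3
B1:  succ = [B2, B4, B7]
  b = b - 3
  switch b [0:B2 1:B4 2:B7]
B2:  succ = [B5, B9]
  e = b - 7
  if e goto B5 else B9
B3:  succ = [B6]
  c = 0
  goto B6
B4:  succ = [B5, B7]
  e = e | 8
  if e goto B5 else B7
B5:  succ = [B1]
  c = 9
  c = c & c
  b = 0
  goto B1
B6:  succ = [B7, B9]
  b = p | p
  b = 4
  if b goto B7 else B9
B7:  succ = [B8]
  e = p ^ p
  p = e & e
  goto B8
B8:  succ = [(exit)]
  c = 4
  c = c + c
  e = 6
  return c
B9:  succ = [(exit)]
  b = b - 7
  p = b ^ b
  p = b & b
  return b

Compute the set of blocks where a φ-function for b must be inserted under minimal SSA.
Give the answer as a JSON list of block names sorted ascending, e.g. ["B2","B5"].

Answer: ["B1", "B7", "B9"]

Working:
idom tree: B1←B0 B2←B1 B3←B0 B4←B1 B5←B1 B6←B3 B7←B0 B8←B7 B9←B0
Join-block Dom:
  B1: preds {B0,B5}: {B0} ∩ {B0,B1,B5} = {B0}; idom=B0
  B5: preds {B2,B4}: {B0,B1,B2} ∩ {B0,B1,B4} = {B0,B1}; idom=B1
  B7: preds {B1,B4,B6}: {B0,B1} ∩ {B0,B1,B4} ∩ {B0,B3,B6} = {B0}; idom=B0
  B9: preds {B2,B6}: {B0,B1,B2} ∩ {B0,B3,B6} = {B0}; idom=B0

DF walk-up:
  B1←B0: walk · to B0
  B1←B5: walk B5→B1 to B0
  B5←B2: walk B2 to B1
  B5←B4: walk B4 to B1
  B7←B1: walk B1 to B0
  B7←B4: walk B4→B1 to B0
  B7←B6: walk B6→B3 to B0
  B9←B2: walk B2→B1 to B0
  B9←B6: walk B6→B3 to B0
  B0 → ∅
  B1 → {B1,B7,B9}
  B2 → {B5,B9}
  B3 → {B7,B9}
  B4 → {B5,B7}
  B5 → {B1}
  B6 → {B7,B9}
  B7 → ∅
  B8 → ∅
  B9 → ∅

φ for b: defs {B0,B1,B5,B6,B9}
  DF⁺ = {B1,B7,B9}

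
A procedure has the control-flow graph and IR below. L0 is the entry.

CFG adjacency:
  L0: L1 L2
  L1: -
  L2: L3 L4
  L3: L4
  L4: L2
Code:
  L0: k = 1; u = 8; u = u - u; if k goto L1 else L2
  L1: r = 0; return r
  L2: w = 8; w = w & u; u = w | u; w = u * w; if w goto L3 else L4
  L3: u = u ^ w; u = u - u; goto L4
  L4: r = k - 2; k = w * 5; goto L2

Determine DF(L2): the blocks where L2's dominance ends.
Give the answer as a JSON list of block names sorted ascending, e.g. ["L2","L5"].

idom tree: L1←L0 L2←L0 L3←L2 L4←L2
Join-block Dom:
  L2: preds {L0,L4}: {L0} ∩ {L0,L2,L4} = {L0}; idom=L0
  L4: preds {L2,L3}: {L0,L2} ∩ {L0,L2,L3} = {L0,L2}; idom=L2

Frontier:
  L2←L0: walk · to L0
  L2←L4: walk L4→L2 to L0
  L4←L2: walk · to L2
  L4←L3: walk L3 to L2
  L0: DF=∅
  L1: DF=∅
  L2: DF={L2}
  L3: DF={L4}
  L4: DF={L2}

DF(L2) = ["L2"]

Answer: ["L2"]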